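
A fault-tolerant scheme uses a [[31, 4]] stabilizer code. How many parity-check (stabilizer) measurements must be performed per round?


For an [[n,k]] stabilizer code:
Number of stabilizer generators = n - k
= 31 - 4
= 27

27


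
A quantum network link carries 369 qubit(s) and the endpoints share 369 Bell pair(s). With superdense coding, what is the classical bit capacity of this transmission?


Superdense coding allows 2 classical bits per shared entangled pair.
369 pair(s) -> 2 * 369 = 738 classical bits

738


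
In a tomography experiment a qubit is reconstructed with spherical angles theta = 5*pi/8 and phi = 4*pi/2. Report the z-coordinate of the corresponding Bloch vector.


theta = 1.9635, phi = 6.2832
r_z = cos(theta) = -0.3827

-0.3827


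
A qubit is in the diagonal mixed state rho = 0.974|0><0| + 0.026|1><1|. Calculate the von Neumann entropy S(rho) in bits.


S = -p*log2(p) - (1-p)*log2(1-p)
p = 0.9740, 1-p = 0.0260
= -0.9740 * log2(0.9740) - 0.0260 * log2(0.0260)
= -(-0.0370) - (-0.1369)
= 0.1739

0.1739


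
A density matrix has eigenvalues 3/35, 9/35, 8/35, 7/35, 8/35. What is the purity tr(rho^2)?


tr(rho^2) = sum of eigenvalues squared
= (3/35)^2 + (9/35)^2 + (8/35)^2 + (7/35)^2 + (8/35)^2
= (9 + 81 + 64 + 49 + 64) / 1225
= 267/1225
= 0.2180

0.2180


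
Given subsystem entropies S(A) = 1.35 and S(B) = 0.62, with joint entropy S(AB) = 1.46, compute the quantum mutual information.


I(A:B) = S(A) + S(B) - S(AB)
= 1.35 + 0.62 - 1.46
= 0.5100

0.5100


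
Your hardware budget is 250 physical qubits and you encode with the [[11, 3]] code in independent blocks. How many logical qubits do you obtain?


Each code block uses 11 physical qubits for 3 logical qubit(s).
Number of complete blocks = floor(250 / 11) = 22
Logical qubits = 22 * 3
= 66

66


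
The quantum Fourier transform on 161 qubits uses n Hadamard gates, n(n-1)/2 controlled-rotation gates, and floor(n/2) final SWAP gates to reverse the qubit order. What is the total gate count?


Hadamard gates: 161
Controlled rotations: n*(n-1)/2 = 161*160/2 = 12880
SWAP gates: floor(n/2) = floor(161/2) = 80
Total = 161 + 12880 + 80
= 13121

13121


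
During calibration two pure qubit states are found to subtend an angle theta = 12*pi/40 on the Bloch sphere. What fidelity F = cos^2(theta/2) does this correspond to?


For states separated by angle theta on Bloch sphere:
F = cos^2(theta/2)
theta = 12*pi/40 = 0.9425
theta/2 = 0.4712
cos(theta/2) = 0.8910
F = 0.7939

0.7939


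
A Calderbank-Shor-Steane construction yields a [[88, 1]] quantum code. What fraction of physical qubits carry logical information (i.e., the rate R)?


Code rate R = k/n
= 1/88
= 0.0114

0.0114


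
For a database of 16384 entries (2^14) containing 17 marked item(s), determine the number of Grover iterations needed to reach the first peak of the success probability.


After j Grover iterations the success probability is P(j) = sin^2((2j+1)*theta), where sin(theta) = sqrt(k/N).
N = 2^14 = 16384, k = 17
sin(theta) = sqrt(k/N) = 0.0322117627
theta = arcsin(sqrt(k/N)) = 0.03221733578 rad
P(j) reaches its first maximum when (2j+1)*theta is as close as possible to pi/2, i.e. j = round(pi/(4*theta) - 1/2).
pi/(4*theta) - 1/2 = 23.8781
(For comparison, the common estimate pi/4 * sqrt(N/k) = 24.3823; the exact maximiser is used here.)
Optimal iterations = 24

24


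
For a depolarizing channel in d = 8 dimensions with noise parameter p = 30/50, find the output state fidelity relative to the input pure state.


F = (1-p) + p/d
= (1 - 0.6000) + 0.6000/8
= 0.4000 + 0.0750
= 0.4750

0.4750


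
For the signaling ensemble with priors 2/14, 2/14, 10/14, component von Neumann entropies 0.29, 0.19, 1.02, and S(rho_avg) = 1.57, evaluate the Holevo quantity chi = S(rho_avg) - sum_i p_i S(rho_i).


chi = S(rho) - sum_i p_i * S(rho_i)
Weighted entropy = 2/14 * 0.29 + 2/14 * 0.19 + 10/14 * 1.02
= 0.7971
chi = 1.57 - 0.7971
= 0.7729

0.7729


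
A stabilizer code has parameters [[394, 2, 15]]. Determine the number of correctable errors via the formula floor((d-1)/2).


Code parameters: [[394, 2, 15]], distance d = 15.
Number of correctable errors = floor((d-1)/2)
= floor((15 - 1)/2)
= floor(14/2)
= 7

7


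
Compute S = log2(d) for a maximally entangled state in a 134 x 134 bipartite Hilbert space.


For a maximally entangled state in d x d:
S = log2(d) = log2(134)
= 7.0661

7.0661


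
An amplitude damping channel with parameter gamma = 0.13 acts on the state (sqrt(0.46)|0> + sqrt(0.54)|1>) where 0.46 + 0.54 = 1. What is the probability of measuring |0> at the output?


For amplitude damping with parameter gamma on state sqrt(a)|0> + sqrt(b)|1>:
alpha^2 = 0.46, beta^2 = 0.54
P(|0>) = alpha^2 + gamma * beta^2
= 0.46 + 0.13 * 0.54
= 0.46 + 0.0702
= 0.5302

0.5302


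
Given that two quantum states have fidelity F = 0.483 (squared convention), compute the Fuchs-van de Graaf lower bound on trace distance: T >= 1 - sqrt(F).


Fuchs-van de Graaf (squared-fidelity convention): 1 - sqrt(F) <= T <= sqrt(1 - F).
Lower bound: T >= 1 - sqrt(F)
sqrt(F) = sqrt(0.483) = 0.6950
T >= 1 - 0.6950
T >= 0.3050

0.3050


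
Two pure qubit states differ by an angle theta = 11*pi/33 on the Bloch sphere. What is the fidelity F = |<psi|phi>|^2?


For states separated by angle theta on Bloch sphere:
F = cos^2(theta/2)
theta = 11*pi/33 = 1.0472
theta/2 = 0.5236
cos(theta/2) = 0.8660
F = 0.7500

0.7500


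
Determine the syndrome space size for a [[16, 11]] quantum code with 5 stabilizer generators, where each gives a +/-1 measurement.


Each stabilizer generator gives a binary (+1 or -1) measurement outcome.
With 5 independent generators:
Total syndromes = 2^5
= 32

32


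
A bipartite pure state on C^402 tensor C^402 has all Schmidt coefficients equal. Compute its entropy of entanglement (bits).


For a maximally entangled state in d x d:
S = log2(d) = log2(402)
= 8.6511

8.6511


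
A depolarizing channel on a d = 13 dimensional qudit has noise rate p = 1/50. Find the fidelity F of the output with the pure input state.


F = (1-p) + p/d
= (1 - 0.0200) + 0.0200/13
= 0.9800 + 0.0015
= 0.9815

0.9815


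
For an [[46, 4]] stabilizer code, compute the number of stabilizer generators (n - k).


For an [[n,k]] stabilizer code:
Number of stabilizer generators = n - k
= 46 - 4
= 42

42


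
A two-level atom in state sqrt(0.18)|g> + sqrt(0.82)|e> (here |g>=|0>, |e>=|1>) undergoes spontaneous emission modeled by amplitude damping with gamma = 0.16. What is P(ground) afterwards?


For amplitude damping with parameter gamma on state sqrt(a)|0> + sqrt(b)|1>:
alpha^2 = 0.18, beta^2 = 0.82
P(|0>) = alpha^2 + gamma * beta^2
= 0.18 + 0.16 * 0.82
= 0.18 + 0.1312
= 0.3112

0.3112


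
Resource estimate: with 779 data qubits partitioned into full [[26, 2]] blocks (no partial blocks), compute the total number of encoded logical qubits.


Each code block uses 26 physical qubits for 2 logical qubit(s).
Number of complete blocks = floor(779 / 26) = 29
Logical qubits = 29 * 2
= 58

58


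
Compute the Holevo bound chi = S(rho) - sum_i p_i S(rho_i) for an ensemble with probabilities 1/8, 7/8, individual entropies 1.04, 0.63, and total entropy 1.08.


chi = S(rho) - sum_i p_i * S(rho_i)
Weighted entropy = 1/8 * 1.04 + 7/8 * 0.63
= 0.6813
chi = 1.08 - 0.6813
= 0.3988

0.3988


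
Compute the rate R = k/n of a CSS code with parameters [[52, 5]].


Code rate R = k/n
= 5/52
= 0.0962

0.0962


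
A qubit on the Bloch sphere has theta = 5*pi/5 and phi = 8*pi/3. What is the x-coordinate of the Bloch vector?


theta = 3.1416, phi = 8.3776
r_x = sin(theta)*cos(phi) = 0.0000 * -0.5000
r_x = 0.0000

0.0000


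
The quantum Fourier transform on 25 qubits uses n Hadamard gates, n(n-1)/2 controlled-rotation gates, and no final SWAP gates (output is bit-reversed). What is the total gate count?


Hadamard gates: 25
Controlled rotations: n*(n-1)/2 = 25*24/2 = 300
SWAP gates: 0 (omitted)
Total = 25 + 300
= 325

325


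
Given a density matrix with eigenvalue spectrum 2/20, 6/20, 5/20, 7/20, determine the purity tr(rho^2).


tr(rho^2) = sum of eigenvalues squared
= (2/20)^2 + (6/20)^2 + (5/20)^2 + (7/20)^2
= (4 + 36 + 25 + 49) / 400
= 114/400
= 0.2850

0.2850


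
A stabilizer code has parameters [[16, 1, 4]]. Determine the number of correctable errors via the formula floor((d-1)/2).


Code parameters: [[16, 1, 4]], distance d = 4.
Number of correctable errors = floor((d-1)/2)
= floor((4 - 1)/2)
= floor(3/2)
= 1

1


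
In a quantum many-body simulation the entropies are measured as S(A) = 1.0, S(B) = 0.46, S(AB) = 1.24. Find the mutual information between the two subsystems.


I(A:B) = S(A) + S(B) - S(AB)
= 1.0 + 0.46 - 1.24
= 0.2200

0.2200


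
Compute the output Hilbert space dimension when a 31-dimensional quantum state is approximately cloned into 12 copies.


Output space = H^(tensor 12) where dim(H) = 31
dim = 31^12
= 961 (after 2 factors)
= 29791 (after 3 factors)
= 923521 (after 4 factors)
= 28629151 (after 5 factors)
= 887503681 (after 6 factors)
= 27512614111 (after 7 factors)
= 852891037441 (after 8 factors)
= 26439622160671 (after 9 factors)
= 819628286980801 (after 10 factors)
= 25408476896404831 (after 11 factors)
= 787662783788549761 (after 12 factors)
= 787662783788549761

787662783788549761


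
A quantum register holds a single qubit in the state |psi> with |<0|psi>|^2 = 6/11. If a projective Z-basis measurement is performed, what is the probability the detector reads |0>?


|alpha|^2 = 6/11 = 0.5455
|beta|^2 = 1 - 6/11 = 5/11 = 0.4545
P(|0>) = |alpha|^2 = 0.5455

0.5455


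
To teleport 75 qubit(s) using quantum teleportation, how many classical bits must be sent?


Quantum teleportation requires 2 classical bits per qubit teleported.
75 qubit(s) -> 2 * 75 = 150 classical bits

150


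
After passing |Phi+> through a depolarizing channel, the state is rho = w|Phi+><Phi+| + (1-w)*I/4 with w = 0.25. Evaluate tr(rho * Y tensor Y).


|Phi+> = (|00> + |11>)/sqrt(2)
For the pure Bell state, <Y_A Y_B> = -1 (Bell-state Pauli correlator).
The maximally-mixed part I/4 has tr(I/4 * P tensor P) = 0 for any traceless Pauli P.
So <Y_A Y_B>_rho = w * (-1) + (1 - w) * 0
= 0.25 * (-1)
= -0.2500

-0.2500


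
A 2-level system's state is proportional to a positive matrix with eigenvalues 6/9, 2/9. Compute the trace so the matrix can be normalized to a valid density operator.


tr(M) = sum of eigenvalues
= 6/9 + 2/9
= 8/9
= 0.8889

0.8889


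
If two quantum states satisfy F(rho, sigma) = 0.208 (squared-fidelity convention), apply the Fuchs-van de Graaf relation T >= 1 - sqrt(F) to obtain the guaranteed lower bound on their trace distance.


Fuchs-van de Graaf (squared-fidelity convention): 1 - sqrt(F) <= T <= sqrt(1 - F).
Lower bound: T >= 1 - sqrt(F)
sqrt(F) = sqrt(0.208) = 0.4561
T >= 1 - 0.4561
T >= 0.5439

0.5439


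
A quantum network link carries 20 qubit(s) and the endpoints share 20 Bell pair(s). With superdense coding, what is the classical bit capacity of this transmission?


Superdense coding allows 2 classical bits per shared entangled pair.
20 pair(s) -> 2 * 20 = 40 classical bits

40


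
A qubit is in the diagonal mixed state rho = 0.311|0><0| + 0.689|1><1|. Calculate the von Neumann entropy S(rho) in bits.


S = -p*log2(p) - (1-p)*log2(1-p)
p = 0.3110, 1-p = 0.6890
= -0.3110 * log2(0.3110) - 0.6890 * log2(0.6890)
= -(-0.5240) - (-0.3703)
= 0.8943

0.8943


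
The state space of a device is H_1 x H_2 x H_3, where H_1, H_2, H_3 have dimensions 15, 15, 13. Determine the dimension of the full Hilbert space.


dim(H_1 x H_2 x H_3) = 15 * 15 * 13
= 225 * 13
= 2925

2925


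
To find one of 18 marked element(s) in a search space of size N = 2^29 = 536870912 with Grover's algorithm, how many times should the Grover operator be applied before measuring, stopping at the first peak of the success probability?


After j Grover iterations the success probability is P(j) = sin^2((2j+1)*theta), where sin(theta) = sqrt(k/N).
N = 2^29 = 536870912, k = 18
sin(theta) = sqrt(k/N) = 0.0001831054688
theta = arcsin(sqrt(k/N)) = 0.0001831054698 rad
P(j) reaches its first maximum when (2j+1)*theta is as close as possible to pi/2, i.e. j = round(pi/(4*theta) - 1/2).
pi/(4*theta) - 1/2 = 4288.8211
(For comparison, the common estimate pi/4 * sqrt(N/k) = 4289.3212; the exact maximiser is used here.)
Optimal iterations = 4289

4289


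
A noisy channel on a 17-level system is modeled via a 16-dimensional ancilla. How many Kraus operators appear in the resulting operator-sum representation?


Tracing out the environment in an orthonormal basis {|i>_E} gives Kraus operators K_i = <i|_E U |0>_E.
Number of Kraus operators = dim(H_env) = d_env
= 16

16


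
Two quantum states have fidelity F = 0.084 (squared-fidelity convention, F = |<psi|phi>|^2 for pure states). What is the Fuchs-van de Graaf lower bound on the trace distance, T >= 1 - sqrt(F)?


Fuchs-van de Graaf (squared-fidelity convention): 1 - sqrt(F) <= T <= sqrt(1 - F).
Lower bound: T >= 1 - sqrt(F)
sqrt(F) = sqrt(0.084) = 0.2898
T >= 1 - 0.2898
T >= 0.7102

0.7102


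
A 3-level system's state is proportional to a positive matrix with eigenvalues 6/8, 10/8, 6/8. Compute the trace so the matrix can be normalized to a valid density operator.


tr(M) = sum of eigenvalues
= 6/8 + 10/8 + 6/8
= 22/8
= 2.7500

2.7500


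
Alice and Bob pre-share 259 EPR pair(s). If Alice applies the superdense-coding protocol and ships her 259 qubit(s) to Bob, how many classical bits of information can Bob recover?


Superdense coding allows 2 classical bits per shared entangled pair.
259 pair(s) -> 2 * 259 = 518 classical bits

518


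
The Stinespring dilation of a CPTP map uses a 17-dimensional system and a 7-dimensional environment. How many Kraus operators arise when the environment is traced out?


Tracing out the environment in an orthonormal basis {|i>_E} gives Kraus operators K_i = <i|_E U |0>_E.
Number of Kraus operators = dim(H_env) = d_env
= 7

7


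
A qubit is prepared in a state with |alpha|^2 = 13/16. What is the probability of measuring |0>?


|alpha|^2 = 13/16 = 0.8125
|beta|^2 = 1 - 13/16 = 3/16 = 0.1875
P(|0>) = |alpha|^2 = 0.8125

0.8125


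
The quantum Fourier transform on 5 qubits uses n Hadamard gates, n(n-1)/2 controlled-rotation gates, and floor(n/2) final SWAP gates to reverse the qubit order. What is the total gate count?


Hadamard gates: 5
Controlled rotations: n*(n-1)/2 = 5*4/2 = 10
SWAP gates: floor(n/2) = floor(5/2) = 2
Total = 5 + 10 + 2
= 17

17


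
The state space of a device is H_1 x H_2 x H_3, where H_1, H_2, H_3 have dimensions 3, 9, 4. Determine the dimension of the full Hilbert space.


dim(H_1 x H_2 x H_3) = 3 * 9 * 4
= 27 * 4
= 108

108


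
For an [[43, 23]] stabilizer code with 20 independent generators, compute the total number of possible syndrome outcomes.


Each stabilizer generator gives a binary (+1 or -1) measurement outcome.
With 20 independent generators:
Total syndromes = 2^20
= 1048576

1048576


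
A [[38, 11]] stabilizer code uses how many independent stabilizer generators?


For an [[n,k]] stabilizer code:
Number of stabilizer generators = n - k
= 38 - 11
= 27

27


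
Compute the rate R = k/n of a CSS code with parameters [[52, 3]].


Code rate R = k/n
= 3/52
= 0.0577

0.0577


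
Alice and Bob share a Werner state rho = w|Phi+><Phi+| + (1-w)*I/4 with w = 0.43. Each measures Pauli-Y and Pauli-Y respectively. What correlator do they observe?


|Phi+> = (|00> + |11>)/sqrt(2)
For the pure Bell state, <Y_A Y_B> = -1 (Bell-state Pauli correlator).
The maximally-mixed part I/4 has tr(I/4 * P tensor P) = 0 for any traceless Pauli P.
So <Y_A Y_B>_rho = w * (-1) + (1 - w) * 0
= 0.43 * (-1)
= -0.4300

-0.4300


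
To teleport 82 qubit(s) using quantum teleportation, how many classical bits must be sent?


Quantum teleportation requires 2 classical bits per qubit teleported.
82 qubit(s) -> 2 * 82 = 164 classical bits

164


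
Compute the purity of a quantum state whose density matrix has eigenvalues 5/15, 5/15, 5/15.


tr(rho^2) = sum of eigenvalues squared
= (5/15)^2 + (5/15)^2 + (5/15)^2
= (25 + 25 + 25) / 225
= 75/225
= 0.3333

0.3333


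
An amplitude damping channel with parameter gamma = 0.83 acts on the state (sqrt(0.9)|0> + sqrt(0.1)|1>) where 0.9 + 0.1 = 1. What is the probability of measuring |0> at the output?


For amplitude damping with parameter gamma on state sqrt(a)|0> + sqrt(b)|1>:
alpha^2 = 0.9, beta^2 = 0.1
P(|0>) = alpha^2 + gamma * beta^2
= 0.9 + 0.83 * 0.1
= 0.9 + 0.0830
= 0.9830

0.9830


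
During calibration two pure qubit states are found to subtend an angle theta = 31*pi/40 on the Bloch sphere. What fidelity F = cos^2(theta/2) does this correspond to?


For states separated by angle theta on Bloch sphere:
F = cos^2(theta/2)
theta = 31*pi/40 = 2.4347
theta/2 = 1.2174
cos(theta/2) = 0.3461
F = 0.1198

0.1198


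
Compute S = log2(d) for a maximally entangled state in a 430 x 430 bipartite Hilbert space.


For a maximally entangled state in d x d:
S = log2(d) = log2(430)
= 8.7482

8.7482


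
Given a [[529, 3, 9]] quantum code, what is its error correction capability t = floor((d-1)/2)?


Code parameters: [[529, 3, 9]], distance d = 9.
Number of correctable errors = floor((d-1)/2)
= floor((9 - 1)/2)
= floor(8/2)
= 4

4


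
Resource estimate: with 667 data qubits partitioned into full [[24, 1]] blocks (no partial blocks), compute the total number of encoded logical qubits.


Each code block uses 24 physical qubits for 1 logical qubit(s).
Number of complete blocks = floor(667 / 24) = 27
Logical qubits = 27 * 1
= 27

27


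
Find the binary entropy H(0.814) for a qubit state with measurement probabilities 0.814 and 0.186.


S = -p*log2(p) - (1-p)*log2(1-p)
p = 0.8140, 1-p = 0.1860
= -0.8140 * log2(0.8140) - 0.1860 * log2(0.1860)
= -(-0.2417) - (-0.4514)
= 0.6930

0.6930


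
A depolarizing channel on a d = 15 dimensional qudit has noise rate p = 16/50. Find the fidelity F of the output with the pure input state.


F = (1-p) + p/d
= (1 - 0.3200) + 0.3200/15
= 0.6800 + 0.0213
= 0.7013

0.7013


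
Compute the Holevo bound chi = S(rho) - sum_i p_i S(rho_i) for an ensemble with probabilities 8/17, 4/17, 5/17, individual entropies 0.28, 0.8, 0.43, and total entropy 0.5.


chi = S(rho) - sum_i p_i * S(rho_i)
Weighted entropy = 8/17 * 0.28 + 4/17 * 0.8 + 5/17 * 0.43
= 0.4465
chi = 0.5 - 0.4465
= 0.0535

0.0535


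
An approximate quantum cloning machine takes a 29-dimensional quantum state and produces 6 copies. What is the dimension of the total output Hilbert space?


Output space = H^(tensor 6) where dim(H) = 29
dim = 29^6
= 841 (after 2 factors)
= 24389 (after 3 factors)
= 707281 (after 4 factors)
= 20511149 (after 5 factors)
= 594823321 (after 6 factors)
= 594823321

594823321


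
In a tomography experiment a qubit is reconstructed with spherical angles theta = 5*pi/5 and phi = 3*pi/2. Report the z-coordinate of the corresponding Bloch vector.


theta = 3.1416, phi = 4.7124
r_z = cos(theta) = -1.0000

-1.0000


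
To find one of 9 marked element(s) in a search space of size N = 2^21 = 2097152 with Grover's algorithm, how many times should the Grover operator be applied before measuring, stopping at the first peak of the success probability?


After j Grover iterations the success probability is P(j) = sin^2((2j+1)*theta), where sin(theta) = sqrt(k/N).
N = 2^21 = 2097152, k = 9
sin(theta) = sqrt(k/N) = 0.002071601898
theta = arcsin(sqrt(k/N)) = 0.00207160338 rad
P(j) reaches its first maximum when (2j+1)*theta is as close as possible to pi/2, i.e. j = round(pi/(4*theta) - 1/2).
pi/(4*theta) - 1/2 = 378.6257
(For comparison, the common estimate pi/4 * sqrt(N/k) = 379.1260; the exact maximiser is used here.)
Optimal iterations = 379

379


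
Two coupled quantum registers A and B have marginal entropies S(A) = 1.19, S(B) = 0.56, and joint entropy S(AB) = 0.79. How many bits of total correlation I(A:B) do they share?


I(A:B) = S(A) + S(B) - S(AB)
= 1.19 + 0.56 - 0.79
= 0.9600

0.9600


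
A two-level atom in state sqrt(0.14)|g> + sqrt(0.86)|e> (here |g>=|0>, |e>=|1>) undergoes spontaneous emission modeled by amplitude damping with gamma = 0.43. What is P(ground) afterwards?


For amplitude damping with parameter gamma on state sqrt(a)|0> + sqrt(b)|1>:
alpha^2 = 0.14, beta^2 = 0.86
P(|0>) = alpha^2 + gamma * beta^2
= 0.14 + 0.43 * 0.86
= 0.14 + 0.3698
= 0.5098

0.5098


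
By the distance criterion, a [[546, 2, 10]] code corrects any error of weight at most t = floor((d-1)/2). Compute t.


Code parameters: [[546, 2, 10]], distance d = 10.
Number of correctable errors = floor((d-1)/2)
= floor((10 - 1)/2)
= floor(9/2)
= 4

4


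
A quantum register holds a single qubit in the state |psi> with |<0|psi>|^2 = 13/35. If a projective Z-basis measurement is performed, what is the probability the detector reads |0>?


|alpha|^2 = 13/35 = 0.3714
|beta|^2 = 1 - 13/35 = 22/35 = 0.6286
P(|0>) = |alpha|^2 = 0.3714

0.3714


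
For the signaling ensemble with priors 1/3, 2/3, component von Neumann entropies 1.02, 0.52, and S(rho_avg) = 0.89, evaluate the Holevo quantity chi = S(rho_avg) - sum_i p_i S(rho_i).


chi = S(rho) - sum_i p_i * S(rho_i)
Weighted entropy = 1/3 * 1.02 + 2/3 * 0.52
= 0.6867
chi = 0.89 - 0.6867
= 0.2033

0.2033


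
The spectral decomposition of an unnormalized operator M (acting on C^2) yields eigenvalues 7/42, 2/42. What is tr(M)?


tr(M) = sum of eigenvalues
= 7/42 + 2/42
= 9/42
= 0.2143

0.2143


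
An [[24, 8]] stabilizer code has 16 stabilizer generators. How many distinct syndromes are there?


Each stabilizer generator gives a binary (+1 or -1) measurement outcome.
With 16 independent generators:
Total syndromes = 2^16
= 65536

65536


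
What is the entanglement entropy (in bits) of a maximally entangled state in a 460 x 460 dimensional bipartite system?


For a maximally entangled state in d x d:
S = log2(d) = log2(460)
= 8.8455

8.8455


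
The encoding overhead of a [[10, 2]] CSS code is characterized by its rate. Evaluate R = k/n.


Code rate R = k/n
= 2/10
= 0.2000

0.2000


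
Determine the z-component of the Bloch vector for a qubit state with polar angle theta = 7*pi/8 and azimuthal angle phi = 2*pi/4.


theta = 2.7489, phi = 1.5708
r_z = cos(theta) = -0.9239

-0.9239


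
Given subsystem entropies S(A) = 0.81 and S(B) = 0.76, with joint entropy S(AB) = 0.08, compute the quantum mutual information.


I(A:B) = S(A) + S(B) - S(AB)
= 0.81 + 0.76 - 0.08
= 1.4900

1.4900


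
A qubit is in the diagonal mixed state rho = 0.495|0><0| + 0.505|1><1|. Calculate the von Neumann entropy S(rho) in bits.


S = -p*log2(p) - (1-p)*log2(1-p)
p = 0.4950, 1-p = 0.5050
= -0.4950 * log2(0.4950) - 0.5050 * log2(0.5050)
= -(-0.5022) - (-0.4978)
= 0.9999

0.9999


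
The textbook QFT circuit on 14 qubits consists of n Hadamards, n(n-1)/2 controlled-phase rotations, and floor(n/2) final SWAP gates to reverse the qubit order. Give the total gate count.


Hadamard gates: 14
Controlled rotations: n*(n-1)/2 = 14*13/2 = 91
SWAP gates: floor(n/2) = floor(14/2) = 7
Total = 14 + 91 + 7
= 112

112


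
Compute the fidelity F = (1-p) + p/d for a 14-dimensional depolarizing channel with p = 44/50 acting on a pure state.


F = (1-p) + p/d
= (1 - 0.8800) + 0.8800/14
= 0.1200 + 0.0629
= 0.1829

0.1829


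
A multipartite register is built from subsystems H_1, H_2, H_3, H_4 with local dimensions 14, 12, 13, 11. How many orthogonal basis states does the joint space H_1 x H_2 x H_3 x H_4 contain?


dim(H_1 x H_2 x H_3 x H_4) = 14 * 12 * 13 * 11
= 168 * 13 * 11
= 2184 * 11
= 24024

24024


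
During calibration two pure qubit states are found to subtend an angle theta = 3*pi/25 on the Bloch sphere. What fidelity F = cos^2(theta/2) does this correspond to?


For states separated by angle theta on Bloch sphere:
F = cos^2(theta/2)
theta = 3*pi/25 = 0.3770
theta/2 = 0.1885
cos(theta/2) = 0.9823
F = 0.9649

0.9649


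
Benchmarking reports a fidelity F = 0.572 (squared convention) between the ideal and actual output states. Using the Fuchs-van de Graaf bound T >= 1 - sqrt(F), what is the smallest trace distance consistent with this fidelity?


Fuchs-van de Graaf (squared-fidelity convention): 1 - sqrt(F) <= T <= sqrt(1 - F).
Lower bound: T >= 1 - sqrt(F)
sqrt(F) = sqrt(0.572) = 0.7563
T >= 1 - 0.7563
T >= 0.2437

0.2437


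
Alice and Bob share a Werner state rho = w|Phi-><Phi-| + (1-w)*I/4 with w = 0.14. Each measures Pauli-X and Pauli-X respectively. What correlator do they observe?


|Phi-> = (|00> - |11>)/sqrt(2)
For the pure Bell state, <X_A X_B> = -1 (Bell-state Pauli correlator).
The maximally-mixed part I/4 has tr(I/4 * P tensor P) = 0 for any traceless Pauli P.
So <X_A X_B>_rho = w * (-1) + (1 - w) * 0
= 0.14 * (-1)
= -0.1400

-0.1400


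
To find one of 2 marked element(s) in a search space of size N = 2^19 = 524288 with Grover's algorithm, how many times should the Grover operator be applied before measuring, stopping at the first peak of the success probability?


After j Grover iterations the success probability is P(j) = sin^2((2j+1)*theta), where sin(theta) = sqrt(k/N).
N = 2^19 = 524288, k = 2
sin(theta) = sqrt(k/N) = 0.001953125
theta = arcsin(sqrt(k/N)) = 0.001953126242 rad
P(j) reaches its first maximum when (2j+1)*theta is as close as possible to pi/2, i.e. j = round(pi/(4*theta) - 1/2).
pi/(4*theta) - 1/2 = 401.6236
(For comparison, the common estimate pi/4 * sqrt(N/k) = 402.1239; the exact maximiser is used here.)
Optimal iterations = 402

402


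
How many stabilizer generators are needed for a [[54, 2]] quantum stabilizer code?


For an [[n,k]] stabilizer code:
Number of stabilizer generators = n - k
= 54 - 2
= 52

52


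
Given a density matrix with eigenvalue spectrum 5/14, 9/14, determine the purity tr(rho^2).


tr(rho^2) = sum of eigenvalues squared
= (5/14)^2 + (9/14)^2
= (25 + 81) / 196
= 106/196
= 0.5408

0.5408


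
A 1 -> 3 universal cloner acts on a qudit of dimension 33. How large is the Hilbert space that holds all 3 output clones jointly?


Output space = H^(tensor 3) where dim(H) = 33
dim = 33^3
= 1089 (after 2 factors)
= 35937 (after 3 factors)
= 35937

35937


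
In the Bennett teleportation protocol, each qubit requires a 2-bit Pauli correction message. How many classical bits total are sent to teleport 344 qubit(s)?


Quantum teleportation requires 2 classical bits per qubit teleported.
344 qubit(s) -> 2 * 344 = 688 classical bits

688


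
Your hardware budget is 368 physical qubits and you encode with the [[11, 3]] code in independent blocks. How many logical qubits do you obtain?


Each code block uses 11 physical qubits for 3 logical qubit(s).
Number of complete blocks = floor(368 / 11) = 33
Logical qubits = 33 * 3
= 99

99


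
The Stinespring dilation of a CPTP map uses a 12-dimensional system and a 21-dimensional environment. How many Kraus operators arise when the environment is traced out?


Tracing out the environment in an orthonormal basis {|i>_E} gives Kraus operators K_i = <i|_E U |0>_E.
Number of Kraus operators = dim(H_env) = d_env
= 21

21


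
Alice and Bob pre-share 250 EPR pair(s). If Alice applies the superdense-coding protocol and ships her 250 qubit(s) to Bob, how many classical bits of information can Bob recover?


Superdense coding allows 2 classical bits per shared entangled pair.
250 pair(s) -> 2 * 250 = 500 classical bits

500


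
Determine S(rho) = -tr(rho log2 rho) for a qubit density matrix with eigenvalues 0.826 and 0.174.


S = -p*log2(p) - (1-p)*log2(1-p)
p = 0.8260, 1-p = 0.1740
= -0.8260 * log2(0.8260) - 0.1740 * log2(0.1740)
= -(-0.2278) - (-0.4390)
= 0.6668

0.6668


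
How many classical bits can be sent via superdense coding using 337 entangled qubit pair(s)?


Superdense coding allows 2 classical bits per shared entangled pair.
337 pair(s) -> 2 * 337 = 674 classical bits

674


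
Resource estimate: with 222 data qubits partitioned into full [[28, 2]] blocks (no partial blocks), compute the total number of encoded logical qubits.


Each code block uses 28 physical qubits for 2 logical qubit(s).
Number of complete blocks = floor(222 / 28) = 7
Logical qubits = 7 * 2
= 14

14


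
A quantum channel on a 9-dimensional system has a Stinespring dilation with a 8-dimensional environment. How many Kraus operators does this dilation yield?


Tracing out the environment in an orthonormal basis {|i>_E} gives Kraus operators K_i = <i|_E U |0>_E.
Number of Kraus operators = dim(H_env) = d_env
= 8

8


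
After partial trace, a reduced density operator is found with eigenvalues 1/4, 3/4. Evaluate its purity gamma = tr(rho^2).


tr(rho^2) = sum of eigenvalues squared
= (1/4)^2 + (3/4)^2
= (1 + 9) / 16
= 10/16
= 0.6250

0.6250


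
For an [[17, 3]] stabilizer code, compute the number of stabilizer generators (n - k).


For an [[n,k]] stabilizer code:
Number of stabilizer generators = n - k
= 17 - 3
= 14

14


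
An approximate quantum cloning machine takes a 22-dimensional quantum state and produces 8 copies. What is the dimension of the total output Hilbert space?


Output space = H^(tensor 8) where dim(H) = 22
dim = 22^8
= 484 (after 2 factors)
= 10648 (after 3 factors)
= 234256 (after 4 factors)
= 5153632 (after 5 factors)
= 113379904 (after 6 factors)
= 2494357888 (after 7 factors)
= 54875873536 (after 8 factors)
= 54875873536

54875873536


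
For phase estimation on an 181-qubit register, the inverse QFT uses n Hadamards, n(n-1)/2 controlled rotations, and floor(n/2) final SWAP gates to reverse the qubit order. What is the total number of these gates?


Hadamard gates: 181
Controlled rotations: n*(n-1)/2 = 181*180/2 = 16290
SWAP gates: floor(n/2) = floor(181/2) = 90
Total = 181 + 16290 + 90
= 16561

16561


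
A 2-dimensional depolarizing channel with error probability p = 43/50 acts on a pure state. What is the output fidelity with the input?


F = (1-p) + p/d
= (1 - 0.8600) + 0.8600/2
= 0.1400 + 0.4300
= 0.5700

0.5700


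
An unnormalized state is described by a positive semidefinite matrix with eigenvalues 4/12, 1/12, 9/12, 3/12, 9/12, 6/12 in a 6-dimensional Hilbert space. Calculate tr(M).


tr(M) = sum of eigenvalues
= 4/12 + 1/12 + 9/12 + 3/12 + 9/12 + 6/12
= 32/12
= 2.6667

2.6667


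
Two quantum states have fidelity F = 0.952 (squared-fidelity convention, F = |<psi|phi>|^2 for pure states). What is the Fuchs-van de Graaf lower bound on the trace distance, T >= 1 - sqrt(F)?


Fuchs-van de Graaf (squared-fidelity convention): 1 - sqrt(F) <= T <= sqrt(1 - F).
Lower bound: T >= 1 - sqrt(F)
sqrt(F) = sqrt(0.952) = 0.9757
T >= 1 - 0.9757
T >= 0.0243

0.0243


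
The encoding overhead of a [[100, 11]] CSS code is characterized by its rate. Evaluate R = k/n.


Code rate R = k/n
= 11/100
= 0.1100

0.1100


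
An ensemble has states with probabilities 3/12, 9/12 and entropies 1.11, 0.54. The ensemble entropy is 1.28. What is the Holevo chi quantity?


chi = S(rho) - sum_i p_i * S(rho_i)
Weighted entropy = 3/12 * 1.11 + 9/12 * 0.54
= 0.6825
chi = 1.28 - 0.6825
= 0.5975

0.5975


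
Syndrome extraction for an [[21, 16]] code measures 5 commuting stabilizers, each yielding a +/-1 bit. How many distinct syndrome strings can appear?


Each stabilizer generator gives a binary (+1 or -1) measurement outcome.
With 5 independent generators:
Total syndromes = 2^5
= 32

32


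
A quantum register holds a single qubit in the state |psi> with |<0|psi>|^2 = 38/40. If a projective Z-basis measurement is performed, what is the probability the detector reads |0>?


|alpha|^2 = 38/40 = 0.9500
|beta|^2 = 1 - 38/40 = 2/40 = 0.0500
P(|0>) = |alpha|^2 = 0.9500

0.9500


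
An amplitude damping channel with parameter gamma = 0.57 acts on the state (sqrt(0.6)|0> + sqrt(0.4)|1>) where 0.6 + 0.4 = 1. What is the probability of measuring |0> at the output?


For amplitude damping with parameter gamma on state sqrt(a)|0> + sqrt(b)|1>:
alpha^2 = 0.6, beta^2 = 0.4
P(|0>) = alpha^2 + gamma * beta^2
= 0.6 + 0.57 * 0.4
= 0.6 + 0.2280
= 0.8280

0.8280


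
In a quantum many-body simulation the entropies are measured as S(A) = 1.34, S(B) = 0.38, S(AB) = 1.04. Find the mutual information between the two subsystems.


I(A:B) = S(A) + S(B) - S(AB)
= 1.34 + 0.38 - 1.04
= 0.6800

0.6800


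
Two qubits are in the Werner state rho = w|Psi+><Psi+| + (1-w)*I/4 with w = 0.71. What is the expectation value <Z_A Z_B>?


|Psi+> = (|01> + |10>)/sqrt(2)
For the pure Bell state, <Z_A Z_B> = -1 (Bell-state Pauli correlator).
The maximally-mixed part I/4 has tr(I/4 * P tensor P) = 0 for any traceless Pauli P.
So <Z_A Z_B>_rho = w * (-1) + (1 - w) * 0
= 0.71 * (-1)
= -0.7100

-0.7100


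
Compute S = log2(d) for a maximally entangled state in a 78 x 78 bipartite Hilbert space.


For a maximally entangled state in d x d:
S = log2(d) = log2(78)
= 6.2854

6.2854


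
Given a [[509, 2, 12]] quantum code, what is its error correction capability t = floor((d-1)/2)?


Code parameters: [[509, 2, 12]], distance d = 12.
Number of correctable errors = floor((d-1)/2)
= floor((12 - 1)/2)
= floor(11/2)
= 5

5


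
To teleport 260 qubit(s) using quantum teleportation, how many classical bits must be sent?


Quantum teleportation requires 2 classical bits per qubit teleported.
260 qubit(s) -> 2 * 260 = 520 classical bits

520


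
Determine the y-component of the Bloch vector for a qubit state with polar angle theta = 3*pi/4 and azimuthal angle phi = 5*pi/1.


theta = 2.3562, phi = 15.7080
r_y = sin(theta)*sin(phi) = 0.7071 * 0.0000
r_y = 0.0000

0.0000


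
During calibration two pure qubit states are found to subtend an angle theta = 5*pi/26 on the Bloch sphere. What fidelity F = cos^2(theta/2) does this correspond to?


For states separated by angle theta on Bloch sphere:
F = cos^2(theta/2)
theta = 5*pi/26 = 0.6042
theta/2 = 0.3021
cos(theta/2) = 0.9547
F = 0.9115

0.9115


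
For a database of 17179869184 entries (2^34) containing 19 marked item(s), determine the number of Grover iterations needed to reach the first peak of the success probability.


After j Grover iterations the success probability is P(j) = sin^2((2j+1)*theta), where sin(theta) = sqrt(k/N).
N = 2^34 = 17179869184, k = 19
sin(theta) = sqrt(k/N) = 3.325575976e-05
theta = arcsin(sqrt(k/N)) = 3.325575977e-05 rad
P(j) reaches its first maximum when (2j+1)*theta is as close as possible to pi/2, i.e. j = round(pi/(4*theta) - 1/2).
pi/(4*theta) - 1/2 = 23616.4063
(For comparison, the common estimate pi/4 * sqrt(N/k) = 23616.9063; the exact maximiser is used here.)
Optimal iterations = 23616

23616


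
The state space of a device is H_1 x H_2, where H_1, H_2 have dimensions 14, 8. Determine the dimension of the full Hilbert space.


dim(H_1 x H_2) = 14 * 8
= 112

112


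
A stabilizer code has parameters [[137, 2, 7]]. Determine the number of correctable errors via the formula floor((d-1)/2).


Code parameters: [[137, 2, 7]], distance d = 7.
Number of correctable errors = floor((d-1)/2)
= floor((7 - 1)/2)
= floor(6/2)
= 3

3


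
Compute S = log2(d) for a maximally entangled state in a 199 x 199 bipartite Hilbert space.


For a maximally entangled state in d x d:
S = log2(d) = log2(199)
= 7.6366

7.6366


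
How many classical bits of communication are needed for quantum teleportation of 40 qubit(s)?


Quantum teleportation requires 2 classical bits per qubit teleported.
40 qubit(s) -> 2 * 40 = 80 classical bits

80


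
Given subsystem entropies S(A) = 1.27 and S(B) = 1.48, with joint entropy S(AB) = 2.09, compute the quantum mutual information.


I(A:B) = S(A) + S(B) - S(AB)
= 1.27 + 1.48 - 2.09
= 0.6600

0.6600


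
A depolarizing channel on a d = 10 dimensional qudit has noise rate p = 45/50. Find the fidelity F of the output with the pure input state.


F = (1-p) + p/d
= (1 - 0.9000) + 0.9000/10
= 0.1000 + 0.0900
= 0.1900

0.1900


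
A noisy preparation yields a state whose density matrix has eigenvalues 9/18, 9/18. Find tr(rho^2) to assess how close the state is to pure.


tr(rho^2) = sum of eigenvalues squared
= (9/18)^2 + (9/18)^2
= (81 + 81) / 324
= 162/324
= 0.5000

0.5000


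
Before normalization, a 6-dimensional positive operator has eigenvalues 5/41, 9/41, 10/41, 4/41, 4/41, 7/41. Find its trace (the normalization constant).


tr(M) = sum of eigenvalues
= 5/41 + 9/41 + 10/41 + 4/41 + 4/41 + 7/41
= 39/41
= 0.9512

0.9512


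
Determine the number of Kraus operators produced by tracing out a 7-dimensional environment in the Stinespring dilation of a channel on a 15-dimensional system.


Tracing out the environment in an orthonormal basis {|i>_E} gives Kraus operators K_i = <i|_E U |0>_E.
Number of Kraus operators = dim(H_env) = d_env
= 7

7


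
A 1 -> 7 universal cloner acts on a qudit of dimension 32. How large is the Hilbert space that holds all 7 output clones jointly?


Output space = H^(tensor 7) where dim(H) = 32
dim = 32^7
= 1024 (after 2 factors)
= 32768 (after 3 factors)
= 1048576 (after 4 factors)
= 33554432 (after 5 factors)
= 1073741824 (after 6 factors)
= 34359738368 (after 7 factors)
= 34359738368

34359738368


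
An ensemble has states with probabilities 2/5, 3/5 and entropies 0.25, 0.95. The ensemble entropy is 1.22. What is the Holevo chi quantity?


chi = S(rho) - sum_i p_i * S(rho_i)
Weighted entropy = 2/5 * 0.25 + 3/5 * 0.95
= 0.6700
chi = 1.22 - 0.6700
= 0.5500

0.5500


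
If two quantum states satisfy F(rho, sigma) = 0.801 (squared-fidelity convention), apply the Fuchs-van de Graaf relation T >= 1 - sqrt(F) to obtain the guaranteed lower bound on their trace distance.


Fuchs-van de Graaf (squared-fidelity convention): 1 - sqrt(F) <= T <= sqrt(1 - F).
Lower bound: T >= 1 - sqrt(F)
sqrt(F) = sqrt(0.801) = 0.8950
T >= 1 - 0.8950
T >= 0.1050

0.1050


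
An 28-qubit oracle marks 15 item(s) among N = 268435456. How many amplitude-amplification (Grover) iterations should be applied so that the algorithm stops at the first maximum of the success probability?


After j Grover iterations the success probability is P(j) = sin^2((2j+1)*theta), where sin(theta) = sqrt(k/N).
N = 2^28 = 268435456, k = 15
sin(theta) = sqrt(k/N) = 0.0002363881437
theta = arcsin(sqrt(k/N)) = 0.0002363881459 rad
P(j) reaches its first maximum when (2j+1)*theta is as close as possible to pi/2, i.e. j = round(pi/(4*theta) - 1/2).
pi/(4*theta) - 1/2 = 3321.9939
(For comparison, the common estimate pi/4 * sqrt(N/k) = 3322.4939; the exact maximiser is used here.)
Optimal iterations = 3322

3322


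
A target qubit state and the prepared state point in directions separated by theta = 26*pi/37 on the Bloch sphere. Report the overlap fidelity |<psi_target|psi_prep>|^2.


For states separated by angle theta on Bloch sphere:
F = cos^2(theta/2)
theta = 26*pi/37 = 2.2076
theta/2 = 1.1038
cos(theta/2) = 0.4502
F = 0.2027

0.2027


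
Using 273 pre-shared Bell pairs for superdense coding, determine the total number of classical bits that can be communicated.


Superdense coding allows 2 classical bits per shared entangled pair.
273 pair(s) -> 2 * 273 = 546 classical bits

546


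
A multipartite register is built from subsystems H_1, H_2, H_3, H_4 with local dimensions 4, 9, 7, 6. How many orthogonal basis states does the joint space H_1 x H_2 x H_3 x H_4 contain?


dim(H_1 x H_2 x H_3 x H_4) = 4 * 9 * 7 * 6
= 36 * 7 * 6
= 252 * 6
= 1512

1512


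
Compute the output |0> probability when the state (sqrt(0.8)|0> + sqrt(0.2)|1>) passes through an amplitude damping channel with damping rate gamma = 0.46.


For amplitude damping with parameter gamma on state sqrt(a)|0> + sqrt(b)|1>:
alpha^2 = 0.8, beta^2 = 0.2
P(|0>) = alpha^2 + gamma * beta^2
= 0.8 + 0.46 * 0.2
= 0.8 + 0.0920
= 0.8920

0.8920
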